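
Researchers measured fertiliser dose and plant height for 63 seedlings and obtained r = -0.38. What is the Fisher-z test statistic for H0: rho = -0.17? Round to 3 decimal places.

-1.769

Fisher z: atanh(-0.38) = -0.400060, atanh(-0.17) = -0.171667
z = (z_r − z_0)·√(n−3) = (-0.400060 − (-0.171667))·√60 = -0.228393 · 7.745967 = -1.769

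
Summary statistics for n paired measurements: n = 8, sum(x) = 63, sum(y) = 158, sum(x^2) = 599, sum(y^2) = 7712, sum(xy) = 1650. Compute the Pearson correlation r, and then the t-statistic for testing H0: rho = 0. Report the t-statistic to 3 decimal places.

1.792

Numerator: nΣxy − (Σx)(Σy) = 8·1650 − (63)(158) = 3246
Denominator: √[(nΣx²−(Σx)²)(nΣy²−(Σy)²)]
  nΣx²−(Σx)² = 8·599 − 3969 = 823;  nΣy²−(Σy)² = 8·7712 − 24964 = 36732
  √(823·36732) = √30230436 = 5498.2212
r = 3246 / 5498.2212 = 0.5904
t = r·√(n−2)/√(1−r²) = 0.5904·√6 / √(1−0.348572) = 1.446179 / 0.807111 = 1.792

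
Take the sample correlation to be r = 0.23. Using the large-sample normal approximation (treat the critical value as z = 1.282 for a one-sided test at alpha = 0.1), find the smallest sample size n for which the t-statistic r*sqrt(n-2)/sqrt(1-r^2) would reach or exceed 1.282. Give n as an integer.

Need r·√(n−2)/√(1−r²) ≥ 1.282
√(n−2) ≥ 1.282·√(1−0.0529) / 0.23 = 1.282·0.973191 / 0.23 = 5.4245
n−2 ≥ 29.4252  ⇒  n ≥ 31.4252
Smallest integer n = 32

32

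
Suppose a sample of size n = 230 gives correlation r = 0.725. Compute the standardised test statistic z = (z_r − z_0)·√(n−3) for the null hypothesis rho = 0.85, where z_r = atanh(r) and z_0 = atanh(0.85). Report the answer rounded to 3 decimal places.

z_r = atanh(0.725) = 0.918106,  z_0 = atanh(0.85) = 1.256153
SE = 1/√(n−3) = 1/√227 = 0.066372
z = (z_r − z_0)/SE = (0.918106 − 1.256153) / 0.066372 = -0.338047 / 0.066372 = -5.093

-5.093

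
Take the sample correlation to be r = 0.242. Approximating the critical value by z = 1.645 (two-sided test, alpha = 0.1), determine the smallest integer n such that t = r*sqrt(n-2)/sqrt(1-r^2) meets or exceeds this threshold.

46

r√(n−2)/√(1−r²) ≥ 1.645  ⇔  n−2 ≥ (1.645)²·(1−r²)/r²
(1−r²)/r² = (1−0.058564)/0.058564 = 16.0753
n ≥ 2 + 2.706025·16.0753 = 2 + 43.5002 = 45.5002
⌈45.5002⌉ = 46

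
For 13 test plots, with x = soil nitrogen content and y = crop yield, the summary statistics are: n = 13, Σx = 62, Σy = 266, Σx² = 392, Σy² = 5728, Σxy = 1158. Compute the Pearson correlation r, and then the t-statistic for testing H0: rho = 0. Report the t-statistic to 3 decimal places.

S_xy = nΣxy − ΣxΣy = 13·1158 − 62·266 = 15054 − 16492 = -1438
S_xx = nΣx² − (Σx)² = 13·392 − 62² = 5096 − 3844 = 1252
S_yy = nΣy² − (Σy)² = 13·5728 − 266² = 74464 − 70756 = 3708
r = S_xy / √(S_xx·S_yy) = -1438 / √(1252·3708) = -1438 / √4642416 = -1438 / 2154.6266 = -0.6674
t = r·√(n−2)/√(1−r²) = -0.6674·√11 / √(1−0.445423) = -2.213515 / 0.744699 = -2.972

-2.972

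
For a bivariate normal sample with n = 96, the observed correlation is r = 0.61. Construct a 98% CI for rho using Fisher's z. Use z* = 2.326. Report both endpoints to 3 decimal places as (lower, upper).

z_r = atanh(0.61) = 0.708921;  SE = 1/√(n−3) = 1/√93 = 0.103695
z-limits: 0.708921 ± 2.326·0.103695 = 0.708921 ± 0.241195 = [0.467726, 0.950116]
ρ-limits: (tanh 0.467726, tanh 0.950116) = (0.436, 0.740)

(0.436, 0.740)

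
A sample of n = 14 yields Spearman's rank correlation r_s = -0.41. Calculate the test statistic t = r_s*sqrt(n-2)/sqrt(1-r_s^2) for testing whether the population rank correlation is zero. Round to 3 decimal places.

-1.557

t = r_s·√(n−2) / √(1−r_s²) with r_s = -0.41, n = 14
  = -0.41·√12 / √(1 − 0.1681)
  = -0.41·3.464102 / 0.912086
  = -1.420282 / 0.912086 = -1.557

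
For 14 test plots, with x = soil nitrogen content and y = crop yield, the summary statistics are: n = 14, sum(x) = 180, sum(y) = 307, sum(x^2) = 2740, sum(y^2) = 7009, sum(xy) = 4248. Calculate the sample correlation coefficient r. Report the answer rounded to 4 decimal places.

S_xy = nΣxy − ΣxΣy = 14·4248 − 180·307 = 59472 − 55260 = 4212
S_xx = nΣx² − (Σx)² = 14·2740 − 180² = 38360 − 32400 = 5960
S_yy = nΣy² − (Σy)² = 14·7009 − 307² = 98126 − 94249 = 3877
r = S_xy / √(S_xx·S_yy) = 4212 / √(5960·3877) = 4212 / √23106920 = 4212 / 4806.9658 = 0.8762

0.8762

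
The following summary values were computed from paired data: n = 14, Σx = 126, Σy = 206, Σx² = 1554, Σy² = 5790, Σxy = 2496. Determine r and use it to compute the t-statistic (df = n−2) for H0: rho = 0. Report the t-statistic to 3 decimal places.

2.574

S_xy = nΣxy − ΣxΣy = 14·2496 − 126·206 = 34944 − 25956 = 8988
S_xx = nΣx² − (Σx)² = 14·1554 − 126² = 21756 − 15876 = 5880
S_yy = nΣy² − (Σy)² = 14·5790 − 206² = 81060 − 42436 = 38624
r = S_xy / √(S_xx·S_yy) = 8988 / √(5880·38624) = 8988 / √227109120 = 8988 / 15070.1400 = 0.5964
t = r·√(n−2)/√(1−r²) = 0.5964·√12 / √(1−0.355693) = 2.065990 / 0.802687 = 2.574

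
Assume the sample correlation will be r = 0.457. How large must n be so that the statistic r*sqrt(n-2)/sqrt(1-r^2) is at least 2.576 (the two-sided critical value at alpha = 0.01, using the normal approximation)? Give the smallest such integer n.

r√(n−2)/√(1−r²) ≥ 2.576  ⇔  n−2 ≥ (2.576)²·(1−r²)/r²
(1−r²)/r² = (1−0.208849)/0.208849 = 3.7881
n ≥ 2 + 6.635776·3.7881 = 2 + 25.1370 = 27.1370
⌈27.1370⌉ = 28

28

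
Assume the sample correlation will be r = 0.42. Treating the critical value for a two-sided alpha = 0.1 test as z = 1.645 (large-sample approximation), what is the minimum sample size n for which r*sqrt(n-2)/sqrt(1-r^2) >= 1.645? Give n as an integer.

Need r·√(n−2)/√(1−r²) ≥ 1.645
√(n−2) ≥ 1.645·√(1−0.1764) / 0.42 = 1.645·0.907524 / 0.42 = 3.5545
n−2 ≥ 12.6345  ⇒  n ≥ 14.6345
Smallest integer n = 15

15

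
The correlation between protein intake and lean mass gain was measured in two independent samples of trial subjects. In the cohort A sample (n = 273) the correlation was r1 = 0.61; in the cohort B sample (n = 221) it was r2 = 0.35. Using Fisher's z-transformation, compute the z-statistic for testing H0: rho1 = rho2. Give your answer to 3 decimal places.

Fisher z-transforms: z1 = atanh(0.61) = 0.708921, z2 = atanh(0.35) = 0.365444; difference d = 0.343477
Var(d) = 1/270 + 1/218 = 0.0037037 + 0.0045872 = 0.0082909
z = d/√Var(d) = 0.343477 / √0.0082909 = 0.343477 / 0.091054 = 3.772

3.772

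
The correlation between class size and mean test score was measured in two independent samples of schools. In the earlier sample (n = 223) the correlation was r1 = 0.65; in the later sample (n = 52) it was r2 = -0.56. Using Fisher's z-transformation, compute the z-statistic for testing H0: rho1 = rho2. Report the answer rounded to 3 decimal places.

8.914

Fisher z-transforms: z1 = atanh(0.65) = 0.775299, z2 = atanh(-0.56) = -0.632833; difference d = 1.408132
Var(d) = 1/220 + 1/49 = 0.0045455 + 0.0204082 = 0.0249537
z = d/√Var(d) = 1.408132 / √0.0249537 = 1.408132 / 0.157967 = 8.914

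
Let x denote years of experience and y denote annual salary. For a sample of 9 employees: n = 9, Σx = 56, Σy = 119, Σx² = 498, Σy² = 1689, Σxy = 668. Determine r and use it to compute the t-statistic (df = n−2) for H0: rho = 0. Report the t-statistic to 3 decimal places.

-1.747

Numerator: nΣxy − (Σx)(Σy) = 9·668 − (56)(119) = -652
Denominator: √[(nΣx²−(Σx)²)(nΣy²−(Σy)²)]
  nΣx²−(Σx)² = 9·498 − 3136 = 1346;  nΣy²−(Σy)² = 9·1689 − 14161 = 1040
  √(1346·1040) = √1399840 = 1183.1483
r = -652 / 1183.1483 = -0.5511
t = r·√(n−2)/√(1−r²) = -0.5511·√7 / √(1−0.303711) = -1.458074 / 0.834439 = -1.747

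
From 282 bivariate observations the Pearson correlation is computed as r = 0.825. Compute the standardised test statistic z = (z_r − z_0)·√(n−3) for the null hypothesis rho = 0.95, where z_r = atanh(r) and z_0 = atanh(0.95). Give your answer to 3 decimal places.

z_r = atanh(0.825) = 1.172275,  z_0 = atanh(0.95) = 1.831781
SE = 1/√(n−3) = 1/√279 = 0.059868
z = (z_r − z_0)/SE = (1.172275 − 1.831781) / 0.059868 = -0.659506 / 0.059868 = -11.016

-11.016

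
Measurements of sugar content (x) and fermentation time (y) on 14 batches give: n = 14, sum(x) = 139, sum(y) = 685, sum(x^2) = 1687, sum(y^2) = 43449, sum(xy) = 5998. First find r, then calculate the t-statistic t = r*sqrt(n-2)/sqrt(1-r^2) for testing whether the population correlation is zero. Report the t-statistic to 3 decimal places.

-1.794

Numerator: nΣxy − (Σx)(Σy) = 14·5998 − (139)(685) = -11243
Denominator: √[(nΣx²−(Σx)²)(nΣy²−(Σy)²)]
  nΣx²−(Σx)² = 14·1687 − 19321 = 4297;  nΣy²−(Σy)² = 14·43449 − 469225 = 139061
  √(4297·139061) = √597545117 = 24444.7360
r = -11243 / 24444.7360 = -0.4599
t = r·√(n−2)/√(1−r²) = -0.4599·√12 / √(1−0.211508) = -1.593140 / 0.887971 = -1.794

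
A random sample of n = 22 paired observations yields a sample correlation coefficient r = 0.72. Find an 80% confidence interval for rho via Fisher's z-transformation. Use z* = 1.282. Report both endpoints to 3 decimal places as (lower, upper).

(0.547, 0.834)

Fisher z: z_r = atanh(r) = ½·ln((1+0.72)/(1−0.72)) = 0.907645
SE(z) = 1/√(n−3) = 1/√19 = 0.229416
80% ⇒ z* = 1.282; margin = 1.282·0.229416 = 0.294111
CI on z-scale: (0.613534, 1.201756)
Back-transform: tanh(0.613534) = 0.546610, tanh(1.201756) = 0.834189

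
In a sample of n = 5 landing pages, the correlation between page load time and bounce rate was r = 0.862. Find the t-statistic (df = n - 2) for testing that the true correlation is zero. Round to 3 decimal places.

1 − r² = 1 − 0.743044 = 0.256956;  √(1−r²) = 0.506908
√(n−2) = √3 = 1.732051
t = r·√(n−2)/√(1−r²) = 0.862 · 1.732051 / 0.506908 = 2.945

2.945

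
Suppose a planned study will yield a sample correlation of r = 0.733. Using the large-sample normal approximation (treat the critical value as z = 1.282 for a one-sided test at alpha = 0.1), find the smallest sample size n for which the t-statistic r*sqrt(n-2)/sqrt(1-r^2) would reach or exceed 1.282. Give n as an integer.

4

r√(n−2)/√(1−r²) ≥ 1.282  ⇔  n−2 ≥ (1.282)²·(1−r²)/r²
(1−r²)/r² = (1−0.537289)/0.537289 = 0.8612
n ≥ 2 + 1.643524·0.8612 = 2 + 1.4154 = 3.4154
⌈3.4154⌉ = 4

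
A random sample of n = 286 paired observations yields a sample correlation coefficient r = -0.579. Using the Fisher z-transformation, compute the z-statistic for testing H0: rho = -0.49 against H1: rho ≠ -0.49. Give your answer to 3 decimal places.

-2.101

Fisher z: atanh(-0.579) = -0.660957, atanh(-0.49) = -0.536060
z = (z_r − z_0)·√(n−3) = (-0.660957 − (-0.536060))·√283 = -0.124897 · 16.822604 = -2.101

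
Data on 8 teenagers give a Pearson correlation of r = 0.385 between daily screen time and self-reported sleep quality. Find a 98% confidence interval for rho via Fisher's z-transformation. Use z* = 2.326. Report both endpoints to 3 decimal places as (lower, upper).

Fisher z: z_r = atanh(r) = ½·ln((1+0.385)/(1−0.385)) = 0.405917
SE(z) = 1/√(n−3) = 1/√5 = 0.447214
98% ⇒ z* = 2.326; margin = 2.326·0.447214 = 1.040220
CI on z-scale: (-0.634303, 1.446137)
Back-transform: tanh(-0.634303) = -0.561008, tanh(1.446137) = 0.894926

(-0.561, 0.895)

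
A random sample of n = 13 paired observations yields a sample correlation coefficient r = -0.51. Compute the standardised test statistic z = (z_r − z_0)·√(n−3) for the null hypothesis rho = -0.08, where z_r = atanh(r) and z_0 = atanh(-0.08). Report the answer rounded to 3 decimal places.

-1.526

z_r = atanh(-0.51) = -0.562730,  z_0 = atanh(-0.08) = -0.080171
SE = 1/√(n−3) = 1/√10 = 0.316228
z = (z_r − z_0)/SE = (-0.562730 − (-0.080171)) / 0.316228 = -0.482559 / 0.316228 = -1.526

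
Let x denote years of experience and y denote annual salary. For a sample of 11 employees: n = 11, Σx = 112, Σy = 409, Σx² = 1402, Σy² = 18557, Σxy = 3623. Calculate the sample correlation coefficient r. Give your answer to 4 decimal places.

-0.5783

S_xy = nΣxy − ΣxΣy = 11·3623 − 112·409 = 39853 − 45808 = -5955
S_xx = nΣx² − (Σx)² = 11·1402 − 112² = 15422 − 12544 = 2878
S_yy = nΣy² − (Σy)² = 11·18557 − 409² = 204127 − 167281 = 36846
r = S_xy / √(S_xx·S_yy) = -5955 / √(2878·36846) = -5955 / √106042788 = -5955 / 10297.7079 = -0.5783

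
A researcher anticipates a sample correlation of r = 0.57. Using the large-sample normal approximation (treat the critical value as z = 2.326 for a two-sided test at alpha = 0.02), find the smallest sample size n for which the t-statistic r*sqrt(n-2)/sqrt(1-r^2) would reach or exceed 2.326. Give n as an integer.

r√(n−2)/√(1−r²) ≥ 2.326  ⇔  n−2 ≥ (2.326)²·(1−r²)/r²
(1−r²)/r² = (1−0.3249)/0.3249 = 2.0779
n ≥ 2 + 5.410276·2.0779 = 2 + 11.2420 = 13.2420
⌈13.2420⌉ = 14

14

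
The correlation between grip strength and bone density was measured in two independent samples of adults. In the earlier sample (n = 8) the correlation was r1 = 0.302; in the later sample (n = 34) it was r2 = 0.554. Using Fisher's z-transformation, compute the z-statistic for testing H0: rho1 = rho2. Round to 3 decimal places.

-0.648

Fisher z-transforms: z1 = atanh(0.302) = 0.311719, z2 = atanh(0.554) = 0.624134; difference d = -0.312415
Var(d) = 1/5 + 1/31 = 0.2000000 + 0.0322581 = 0.2322581
z = d/√Var(d) = -0.312415 / √0.2322581 = -0.312415 / 0.481932 = -0.648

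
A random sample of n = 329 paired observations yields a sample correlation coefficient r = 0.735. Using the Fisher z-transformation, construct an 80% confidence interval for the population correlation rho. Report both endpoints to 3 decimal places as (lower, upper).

(0.701, 0.766)

Fisher z: z_r = atanh(r) = ½·ln((1+0.735)/(1−0.735)) = 0.939516
SE(z) = 1/√(n−3) = 1/√326 = 0.055385
80% ⇒ z* = 1.282; margin = 1.282·0.055385 = 0.071004
CI on z-scale: (0.868512, 1.010520)
Back-transform: tanh(0.868512) = 0.700617, tanh(1.010520) = 0.765977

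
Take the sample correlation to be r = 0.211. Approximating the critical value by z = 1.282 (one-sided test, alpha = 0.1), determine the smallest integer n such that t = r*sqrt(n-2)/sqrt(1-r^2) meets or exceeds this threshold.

38

Need r·√(n−2)/√(1−r²) ≥ 1.282
√(n−2) ≥ 1.282·√(1−0.044521) / 0.211 = 1.282·0.977486 / 0.211 = 5.9390
n−2 ≥ 35.2717  ⇒  n ≥ 37.2717
Smallest integer n = 38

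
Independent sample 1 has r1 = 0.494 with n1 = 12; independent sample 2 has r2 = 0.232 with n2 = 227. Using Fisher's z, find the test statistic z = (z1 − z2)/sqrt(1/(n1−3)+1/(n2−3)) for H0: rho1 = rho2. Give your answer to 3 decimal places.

0.897

z1 = atanh(0.494) = 0.541338,  z2 = atanh(0.232) = 0.236302
SE = √(1/(n1−3) + 1/(n2−3)) = √(1/9 + 1/224) = √(0.1111111 + 0.0044643) = √0.1155754 = 0.339964
z = (z1 − z2)/SE = (0.541338 − 0.236302) / 0.339964 = 0.305036 / 0.339964 = 0.897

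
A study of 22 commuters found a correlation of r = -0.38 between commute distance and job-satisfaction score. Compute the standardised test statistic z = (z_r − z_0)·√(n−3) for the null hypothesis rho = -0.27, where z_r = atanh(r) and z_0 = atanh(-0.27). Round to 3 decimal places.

z_r = atanh(-0.38) = -0.400060,  z_0 = atanh(-0.27) = -0.276864
SE = 1/√(n−3) = 1/√19 = 0.229416
z = (z_r − z_0)/SE = (-0.400060 − (-0.276864)) / 0.229416 = -0.123196 / 0.229416 = -0.537

-0.537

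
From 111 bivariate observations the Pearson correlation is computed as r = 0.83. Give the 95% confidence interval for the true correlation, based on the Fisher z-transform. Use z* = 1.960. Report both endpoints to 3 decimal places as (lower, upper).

Fisher z: z_r = atanh(r) = ½·ln((1+0.83)/(1−0.83)) = 1.188136
SE(z) = 1/√(n−3) = 1/√108 = 0.096225
95% ⇒ z* = 1.960; margin = 1.960·0.096225 = 0.188601
CI on z-scale: (0.999535, 1.376737)
Back-transform: tanh(0.999535) = 0.761399, tanh(1.376737) = 0.880218

(0.761, 0.880)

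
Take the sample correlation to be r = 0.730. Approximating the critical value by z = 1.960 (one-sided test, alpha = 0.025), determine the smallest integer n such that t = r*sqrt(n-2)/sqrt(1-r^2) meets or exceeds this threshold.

6

r√(n−2)/√(1−r²) ≥ 1.960  ⇔  n−2 ≥ (1.960)²·(1−r²)/r²
(1−r²)/r² = (1−0.532900)/0.532900 = 0.8765
n ≥ 2 + 3.8416·0.8765 = 2 + 3.3672 = 5.3672
⌈5.3672⌉ = 6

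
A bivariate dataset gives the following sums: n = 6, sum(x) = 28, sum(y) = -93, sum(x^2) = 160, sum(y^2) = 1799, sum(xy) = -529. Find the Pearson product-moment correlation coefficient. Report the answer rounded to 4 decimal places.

S_xy = nΣxy − ΣxΣy = 6·(-529) − 28·(-93) = -3174 − (-2604) = -570
S_xx = nΣx² − (Σx)² = 6·160 − 28² = 960 − 784 = 176
S_yy = nΣy² − (Σy)² = 6·1799 − (-93)² = 10794 − 8649 = 2145
r = S_xy / √(S_xx·S_yy) = -570 / √(176·2145) = -570 / √377520 = -570 / 614.4266 = -0.9277

-0.9277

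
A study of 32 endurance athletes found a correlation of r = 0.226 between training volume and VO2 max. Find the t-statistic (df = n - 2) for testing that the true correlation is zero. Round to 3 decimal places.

1.271

1 − r² = 1 − 0.051076 = 0.948924;  √(1−r²) = 0.974127
√(n−2) = √30 = 5.477226
t = r·√(n−2)/√(1−r²) = 0.226 · 5.477226 / 0.974127 = 1.271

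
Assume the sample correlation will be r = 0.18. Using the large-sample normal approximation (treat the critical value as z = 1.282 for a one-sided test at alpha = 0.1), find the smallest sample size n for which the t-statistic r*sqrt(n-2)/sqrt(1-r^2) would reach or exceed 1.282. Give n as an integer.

52

Need r·√(n−2)/√(1−r²) ≥ 1.282
√(n−2) ≥ 1.282·√(1−0.0324) / 0.18 = 1.282·0.983667 / 0.18 = 7.0059
n−2 ≥ 49.0826  ⇒  n ≥ 51.0826
Smallest integer n = 52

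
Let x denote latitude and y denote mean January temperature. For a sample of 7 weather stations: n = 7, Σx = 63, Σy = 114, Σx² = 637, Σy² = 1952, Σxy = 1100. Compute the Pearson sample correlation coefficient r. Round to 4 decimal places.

0.9054

Numerator: nΣxy − (Σx)(Σy) = 7·1100 − (63)(114) = 518
Denominator: √[(nΣx²−(Σx)²)(nΣy²−(Σy)²)]
  nΣx²−(Σx)² = 7·637 − 3969 = 490;  nΣy²−(Σy)² = 7·1952 − 12996 = 668
  √(490·668) = √327320 = 572.1189
r = 518 / 572.1189 = 0.9054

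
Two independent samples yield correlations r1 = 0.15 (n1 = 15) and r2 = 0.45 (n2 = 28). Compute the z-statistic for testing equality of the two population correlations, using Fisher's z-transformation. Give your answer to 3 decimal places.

Fisher z-transforms: z1 = atanh(0.15) = 0.151140, z2 = atanh(0.45) = 0.484700; difference d = -0.333560
Var(d) = 1/12 + 1/25 = 0.0833333 + 0.0400000 = 0.1233333
z = d/√Var(d) = -0.333560 / √0.1233333 = -0.333560 / 0.351188 = -0.950

-0.950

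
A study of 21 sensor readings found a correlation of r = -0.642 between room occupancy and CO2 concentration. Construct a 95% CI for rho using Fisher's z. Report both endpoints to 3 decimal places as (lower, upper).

(-0.841, -0.291)

z_r = atanh(-0.642) = -0.761569;  SE = 1/√(n−3) = 1/√18 = 0.235702
z-limits: -0.761569 ± 1.960·0.235702 = -0.761569 ± 0.461976 = [-1.223545, -0.299593]
ρ-limits: (tanh -1.223545, tanh -0.299593) = (-0.841, -0.291)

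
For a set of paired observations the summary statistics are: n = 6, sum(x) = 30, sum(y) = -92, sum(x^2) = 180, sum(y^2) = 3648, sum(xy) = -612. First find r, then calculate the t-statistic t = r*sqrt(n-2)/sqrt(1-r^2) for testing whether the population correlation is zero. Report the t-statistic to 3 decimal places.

-1.449

S_xy = nΣxy − ΣxΣy = 6·(-612) − 30·(-92) = -3672 − (-2760) = -912
S_xx = nΣx² − (Σx)² = 6·180 − 30² = 1080 − 900 = 180
S_yy = nΣy² − (Σy)² = 6·3648 − (-92)² = 21888 − 8464 = 13424
r = S_xy / √(S_xx·S_yy) = -912 / √(180·13424) = -912 / √2416320 = -912 / 1554.4517 = -0.5867
t = r·√(n−2)/√(1−r²) = -0.5867·√4 / √(1−0.344217) = -1.173400 / 0.809804 = -1.449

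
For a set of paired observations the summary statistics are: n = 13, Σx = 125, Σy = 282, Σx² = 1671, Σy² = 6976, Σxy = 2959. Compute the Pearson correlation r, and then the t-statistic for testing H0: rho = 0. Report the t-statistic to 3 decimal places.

1.404

Numerator: nΣxy − (Σx)(Σy) = 13·2959 − (125)(282) = 3217
Denominator: √[(nΣx²−(Σx)²)(nΣy²−(Σy)²)]
  nΣx²−(Σx)² = 13·1671 − 15625 = 6098;  nΣy²−(Σy)² = 13·6976 − 79524 = 11164
  √(6098·11164) = √68078072 = 8250.9437
r = 3217 / 8250.9437 = 0.3899
t = r·√(n−2)/√(1−r²) = 0.3899·√11 / √(1−0.152022) = 1.293152 / 0.920857 = 1.404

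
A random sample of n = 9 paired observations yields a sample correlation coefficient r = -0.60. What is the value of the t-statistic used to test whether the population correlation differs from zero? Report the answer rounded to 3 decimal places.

-1.984

t = r·√(n−2) / √(1−r²) with r = -0.60, n = 9
  = -0.60·√7 / √(1 − 0.3600)
  = -0.60·2.645751 / 0.800000
  = -1.587451 / 0.800000 = -1.984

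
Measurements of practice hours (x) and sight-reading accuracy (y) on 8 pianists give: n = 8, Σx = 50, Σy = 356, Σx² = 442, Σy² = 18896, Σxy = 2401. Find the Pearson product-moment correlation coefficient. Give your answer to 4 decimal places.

S_xy = nΣxy − ΣxΣy = 8·2401 − 50·356 = 19208 − 17800 = 1408
S_xx = nΣx² − (Σx)² = 8·442 − 50² = 3536 − 2500 = 1036
S_yy = nΣy² − (Σy)² = 8·18896 − 356² = 151168 − 126736 = 24432
r = S_xy / √(S_xx·S_yy) = 1408 / √(1036·24432) = 1408 / √25311552 = 1408 / 5031.0587 = 0.2799

0.2799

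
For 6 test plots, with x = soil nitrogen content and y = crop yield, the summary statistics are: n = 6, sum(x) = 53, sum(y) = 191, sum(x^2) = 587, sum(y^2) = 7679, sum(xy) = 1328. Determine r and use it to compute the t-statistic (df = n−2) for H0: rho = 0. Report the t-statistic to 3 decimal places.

S_xy = nΣxy − ΣxΣy = 6·1328 − 53·191 = 7968 − 10123 = -2155
S_xx = nΣx² − (Σx)² = 6·587 − 53² = 3522 − 2809 = 713
S_yy = nΣy² − (Σy)² = 6·7679 − 191² = 46074 − 36481 = 9593
r = S_xy / √(S_xx·S_yy) = -2155 / √(713·9593) = -2155 / √6839809 = -2155 / 2615.3029 = -0.8240
t = r·√(n−2)/√(1−r²) = -0.8240·√4 / √(1−0.678976) = -1.648000 / 0.566590 = -2.909

-2.909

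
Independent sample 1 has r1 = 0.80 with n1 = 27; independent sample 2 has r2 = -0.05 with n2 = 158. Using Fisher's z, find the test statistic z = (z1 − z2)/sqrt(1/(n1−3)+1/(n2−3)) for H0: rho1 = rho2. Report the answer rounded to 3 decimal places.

Fisher z-transforms: z1 = atanh(0.80) = 1.098612, z2 = atanh(-0.05) = -0.050042; difference d = 1.148654
Var(d) = 1/24 + 1/155 = 0.0416667 + 0.0064516 = 0.0481183
z = d/√Var(d) = 1.148654 / √0.0481183 = 1.148654 / 0.219359 = 5.236

5.236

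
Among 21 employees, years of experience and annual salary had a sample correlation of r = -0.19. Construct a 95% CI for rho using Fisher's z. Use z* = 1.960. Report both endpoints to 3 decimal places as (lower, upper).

(-0.575, 0.263)

Fisher z: z_r = atanh(r) = ½·ln((1+(-0.19))/(1−(-0.19))) = -0.192337
SE(z) = 1/√(n−3) = 1/√18 = 0.235702
95% ⇒ z* = 1.960; margin = 1.960·0.235702 = 0.461976
CI on z-scale: (-0.654313, 0.269639)
Back-transform: tanh(-0.654313) = -0.574566, tanh(0.269639) = 0.263289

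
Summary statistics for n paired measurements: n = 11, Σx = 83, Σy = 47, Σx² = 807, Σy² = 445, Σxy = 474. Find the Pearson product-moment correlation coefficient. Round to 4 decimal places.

Numerator: nΣxy − (Σx)(Σy) = 11·474 − (83)(47) = 1313
Denominator: √[(nΣx²−(Σx)²)(nΣy²−(Σy)²)]
  nΣx²−(Σx)² = 11·807 − 6889 = 1988;  nΣy²−(Σy)² = 11·445 − 2209 = 2686
  √(1988·2686) = √5339768 = 2310.7938
r = 1313 / 2310.7938 = 0.5682

0.5682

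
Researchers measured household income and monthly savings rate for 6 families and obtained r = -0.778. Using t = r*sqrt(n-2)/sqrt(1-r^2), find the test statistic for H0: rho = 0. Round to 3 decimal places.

t = r·√(n−2) / √(1−r²) with r = -0.778, n = 6
  = -0.778·√4 / √(1 − 0.605284)
  = -0.778·2.000000 / 0.628264
  = -1.556000 / 0.628264 = -2.477

-2.477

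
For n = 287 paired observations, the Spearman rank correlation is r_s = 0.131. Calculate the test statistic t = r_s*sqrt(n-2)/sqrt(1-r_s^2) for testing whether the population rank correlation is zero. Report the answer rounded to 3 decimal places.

2.231

1 − r_s² = 1 − 0.017161 = 0.982839;  √(1−r_s²) = 0.991382
√(n−2) = √285 = 16.881943
t = r_s·√(n−2)/√(1−r_s²) = 0.131 · 16.881943 / 0.991382 = 2.231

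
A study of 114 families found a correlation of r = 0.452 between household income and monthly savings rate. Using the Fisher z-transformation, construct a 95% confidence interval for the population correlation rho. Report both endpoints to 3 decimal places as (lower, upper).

z_r = atanh(0.452) = 0.487211;  SE = 1/√(n−3) = 1/√111 = 0.094916
z-limits: 0.487211 ± 1.960·0.094916 = 0.487211 ± 0.186035 = [0.301176, 0.673246]
ρ-limits: (tanh 0.301176, tanh 0.673246) = (0.292, 0.587)

(0.292, 0.587)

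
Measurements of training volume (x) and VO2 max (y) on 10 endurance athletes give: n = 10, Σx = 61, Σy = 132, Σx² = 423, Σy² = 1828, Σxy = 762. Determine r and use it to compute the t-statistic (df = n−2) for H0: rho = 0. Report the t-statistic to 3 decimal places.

S_xy = nΣxy − ΣxΣy = 10·762 − 61·132 = 7620 − 8052 = -432
S_xx = nΣx² − (Σx)² = 10·423 − 61² = 4230 − 3721 = 509
S_yy = nΣy² − (Σy)² = 10·1828 − 132² = 18280 − 17424 = 856
r = S_xy / √(S_xx·S_yy) = -432 / √(509·856) = -432 / √435704 = -432 / 660.0788 = -0.6545
t = r·√(n−2)/√(1−r²) = -0.6545·√8 / √(1−0.428370) = -1.851206 / 0.756062 = -2.448

-2.448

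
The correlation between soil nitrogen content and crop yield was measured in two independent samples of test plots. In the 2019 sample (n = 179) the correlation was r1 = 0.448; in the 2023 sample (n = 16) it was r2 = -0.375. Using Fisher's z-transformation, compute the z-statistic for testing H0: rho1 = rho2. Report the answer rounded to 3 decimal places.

3.049

z1 = atanh(0.448) = 0.482195,  z2 = atanh(-0.375) = -0.394229
SE = √(1/(n1−3) + 1/(n2−3)) = √(1/176 + 1/13) = √(0.0056818 + 0.0769231) = √0.0826049 = 0.287411
z = (z1 − z2)/SE = (0.482195 − (-0.394229)) / 0.287411 = 0.876424 / 0.287411 = 3.049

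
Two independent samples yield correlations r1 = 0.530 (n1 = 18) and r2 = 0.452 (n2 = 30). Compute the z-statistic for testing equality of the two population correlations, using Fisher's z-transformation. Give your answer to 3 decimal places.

0.320

z1 = atanh(0.530) = 0.590145,  z2 = atanh(0.452) = 0.487211
SE = √(1/(n1−3) + 1/(n2−3)) = √(1/15 + 1/27) = √(0.0666667 + 0.0370370) = √0.1037037 = 0.322031
z = (z1 − z2)/SE = (0.590145 − 0.487211) / 0.322031 = 0.102934 / 0.322031 = 0.320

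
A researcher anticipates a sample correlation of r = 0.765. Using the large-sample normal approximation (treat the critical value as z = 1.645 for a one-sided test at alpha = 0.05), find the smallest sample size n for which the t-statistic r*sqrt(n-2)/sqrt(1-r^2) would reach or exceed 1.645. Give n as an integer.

Need r·√(n−2)/√(1−r²) ≥ 1.645
√(n−2) ≥ 1.645·√(1−0.585225) / 0.765 = 1.645·0.644030 / 0.765 = 1.3849
n−2 ≥ 1.9179  ⇒  n ≥ 3.9179
Smallest integer n = 4

4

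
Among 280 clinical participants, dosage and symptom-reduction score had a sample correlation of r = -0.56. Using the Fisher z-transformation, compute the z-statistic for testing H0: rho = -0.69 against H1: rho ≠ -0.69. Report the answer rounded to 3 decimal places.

3.580

Fisher z: atanh(-0.56) = -0.632833, atanh(-0.69) = -0.847956
z = (z_r − z_0)·√(n−3) = (-0.632833 − (-0.847956))·√277 = 0.215123 · 16.643317 = 3.580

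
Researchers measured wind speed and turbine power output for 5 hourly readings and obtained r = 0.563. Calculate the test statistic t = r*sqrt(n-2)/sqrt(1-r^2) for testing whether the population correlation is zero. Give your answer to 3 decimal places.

1 − r² = 1 − 0.316969 = 0.683031;  √(1−r²) = 0.826457
√(n−2) = √3 = 1.732051
t = r·√(n−2)/√(1−r²) = 0.563 · 1.732051 / 0.826457 = 1.180

1.180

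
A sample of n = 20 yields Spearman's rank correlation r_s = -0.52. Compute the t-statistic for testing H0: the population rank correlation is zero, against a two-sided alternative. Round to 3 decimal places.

-2.583

1 − r_s² = 1 − 0.2704 = 0.7296;  √(1−r_s²) = 0.854166
√(n−2) = √18 = 4.242641
t = r_s·√(n−2)/√(1−r_s²) = -0.52 · 4.242641 / 0.854166 = -2.583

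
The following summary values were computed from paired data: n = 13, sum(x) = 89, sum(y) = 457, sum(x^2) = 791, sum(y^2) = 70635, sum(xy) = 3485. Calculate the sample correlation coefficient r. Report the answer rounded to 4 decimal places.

0.1132

S_xy = nΣxy − ΣxΣy = 13·3485 − 89·457 = 45305 − 40673 = 4632
S_xx = nΣx² − (Σx)² = 13·791 − 89² = 10283 − 7921 = 2362
S_yy = nΣy² − (Σy)² = 13·70635 − 457² = 918255 − 208849 = 709406
r = S_xy / √(S_xx·S_yy) = 4632 / √(2362·709406) = 4632 / √1675616972 = 4632 / 40934.3007 = 0.1132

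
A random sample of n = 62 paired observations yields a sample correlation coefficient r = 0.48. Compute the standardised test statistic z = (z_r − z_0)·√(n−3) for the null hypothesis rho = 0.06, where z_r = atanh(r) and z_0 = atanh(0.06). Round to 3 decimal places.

3.556

z_r = atanh(0.48) = 0.522984,  z_0 = atanh(0.06) = 0.060072
SE = 1/√(n−3) = 1/√59 = 0.130189
z = (z_r − z_0)/SE = (0.522984 − 0.060072) / 0.130189 = 0.462912 / 0.130189 = 3.556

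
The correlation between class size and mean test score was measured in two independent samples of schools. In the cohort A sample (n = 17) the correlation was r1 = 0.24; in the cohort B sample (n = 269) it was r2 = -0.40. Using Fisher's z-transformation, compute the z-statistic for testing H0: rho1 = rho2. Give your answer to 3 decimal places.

2.438

Fisher z-transforms: z1 = atanh(0.24) = 0.244774, z2 = atanh(-0.40) = -0.423649; difference d = 0.668423
Var(d) = 1/14 + 1/266 = 0.0714286 + 0.0037594 = 0.0751880
z = d/√Var(d) = 0.668423 / √0.0751880 = 0.668423 / 0.274204 = 2.438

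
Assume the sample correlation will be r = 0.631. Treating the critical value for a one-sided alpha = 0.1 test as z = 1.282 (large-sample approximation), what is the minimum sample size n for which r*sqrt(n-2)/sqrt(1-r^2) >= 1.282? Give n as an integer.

5

r√(n−2)/√(1−r²) ≥ 1.282  ⇔  n−2 ≥ (1.282)²·(1−r²)/r²
(1−r²)/r² = (1−0.398161)/0.398161 = 1.5115
n ≥ 2 + 1.643524·1.5115 = 2 + 2.4842 = 4.4842
⌈4.4842⌉ = 5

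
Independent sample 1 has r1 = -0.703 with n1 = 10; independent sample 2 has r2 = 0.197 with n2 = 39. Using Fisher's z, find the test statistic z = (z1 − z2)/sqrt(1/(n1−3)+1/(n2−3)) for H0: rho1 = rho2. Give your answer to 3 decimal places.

Fisher z-transforms: z1 = atanh(-0.703) = -0.873207, z2 = atanh(0.197) = 0.199609; difference d = -1.072816
Var(d) = 1/7 + 1/36 = 0.1428571 + 0.0277778 = 0.1706349
z = d/√Var(d) = -1.072816 / √0.1706349 = -1.072816 / 0.413080 = -2.597

-2.597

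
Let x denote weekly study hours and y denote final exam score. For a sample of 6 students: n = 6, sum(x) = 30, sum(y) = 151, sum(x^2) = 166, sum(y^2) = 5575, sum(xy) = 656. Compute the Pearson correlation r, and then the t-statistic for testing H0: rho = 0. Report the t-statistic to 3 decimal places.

-1.452

Numerator: nΣxy − (Σx)(Σy) = 6·656 − (30)(151) = -594
Denominator: √[(nΣx²−(Σx)²)(nΣy²−(Σy)²)]
  nΣx²−(Σx)² = 6·166 − 900 = 96;  nΣy²−(Σy)² = 6·5575 − 22801 = 10649
  √(96·10649) = √1022304 = 1011.0905
r = -594 / 1011.0905 = -0.5875
t = r·√(n−2)/√(1−r²) = -0.5875·√4 / √(1−0.345156) = -1.175000 / 0.809224 = -1.452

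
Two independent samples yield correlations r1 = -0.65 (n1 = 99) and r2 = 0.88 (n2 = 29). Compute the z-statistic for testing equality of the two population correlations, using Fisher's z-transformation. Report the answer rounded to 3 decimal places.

z1 = atanh(-0.65) = -0.775299,  z2 = atanh(0.88) = 1.375768
SE = √(1/(n1−3) + 1/(n2−3)) = √(1/96 + 1/26) = √(0.0104167 + 0.0384615) = √0.0488782 = 0.221084
z = (z1 − z2)/SE = (-0.775299 − 1.375768) / 0.221084 = -2.151067 / 0.221084 = -9.730

-9.730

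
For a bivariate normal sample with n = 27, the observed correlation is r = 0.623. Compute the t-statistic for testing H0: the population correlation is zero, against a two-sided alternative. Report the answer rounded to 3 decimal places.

3.982

t = r·√(n−2) / √(1−r²) with r = 0.623, n = 27
  = 0.623·√25 / √(1 − 0.388129)
  = 0.623·5.000000 / 0.782222
  = 3.115000 / 0.782222 = 3.982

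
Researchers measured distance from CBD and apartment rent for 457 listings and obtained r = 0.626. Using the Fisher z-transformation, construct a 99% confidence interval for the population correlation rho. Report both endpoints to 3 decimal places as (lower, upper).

Fisher z: z_r = atanh(r) = ½·ln((1+0.626)/(1−0.626)) = 0.734811
SE(z) = 1/√(n−3) = 1/√454 = 0.046932
99% ⇒ z* = 2.576; margin = 2.576·0.046932 = 0.120897
CI on z-scale: (0.613914, 0.855708)
Back-transform: tanh(0.613914) = 0.546876, tanh(0.855708) = 0.694040

(0.547, 0.694)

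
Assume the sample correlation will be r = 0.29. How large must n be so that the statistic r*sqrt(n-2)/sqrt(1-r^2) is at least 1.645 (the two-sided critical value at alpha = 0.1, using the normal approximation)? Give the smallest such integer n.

r√(n−2)/√(1−r²) ≥ 1.645  ⇔  n−2 ≥ (1.645)²·(1−r²)/r²
(1−r²)/r² = (1−0.0841)/0.0841 = 10.8906
n ≥ 2 + 2.706025·10.8906 = 2 + 29.4702 = 31.4702
⌈31.4702⌉ = 32

32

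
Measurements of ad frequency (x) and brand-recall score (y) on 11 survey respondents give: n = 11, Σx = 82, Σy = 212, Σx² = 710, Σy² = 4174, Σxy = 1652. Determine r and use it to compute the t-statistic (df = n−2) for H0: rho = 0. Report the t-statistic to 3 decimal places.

Numerator: nΣxy − (Σx)(Σy) = 11·1652 − (82)(212) = 788
Denominator: √[(nΣx²−(Σx)²)(nΣy²−(Σy)²)]
  nΣx²−(Σx)² = 11·710 − 6724 = 1086;  nΣy²−(Σy)² = 11·4174 − 44944 = 970
  √(1086·970) = √1053420 = 1026.3625
r = 788 / 1026.3625 = 0.7678
t = r·√(n−2)/√(1−r²) = 0.7678·√9 / √(1−0.589517) = 2.303400 / 0.640689 = 3.595

3.595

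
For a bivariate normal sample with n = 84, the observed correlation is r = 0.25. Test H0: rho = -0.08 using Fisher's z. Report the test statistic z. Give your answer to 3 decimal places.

3.020

z_r = atanh(0.25) = 0.255413,  z_0 = atanh(-0.08) = -0.080171
SE = 1/√(n−3) = 1/√81 = 0.111111
z = (z_r − z_0)/SE = (0.255413 − (-0.080171)) / 0.111111 = 0.335584 / 0.111111 = 3.020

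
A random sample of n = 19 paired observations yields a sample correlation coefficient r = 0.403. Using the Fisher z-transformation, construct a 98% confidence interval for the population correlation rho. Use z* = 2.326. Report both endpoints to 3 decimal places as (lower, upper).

z_r = atanh(0.403) = 0.427225;  SE = 1/√(n−3) = 1/√16 = 0.250000
z-limits: 0.427225 ± 2.326·0.250000 = 0.427225 ± 0.581500 = [-0.154275, 1.008725]
ρ-limits: (tanh -0.154275, tanh 1.008725) = (-0.153, 0.765)

(-0.153, 0.765)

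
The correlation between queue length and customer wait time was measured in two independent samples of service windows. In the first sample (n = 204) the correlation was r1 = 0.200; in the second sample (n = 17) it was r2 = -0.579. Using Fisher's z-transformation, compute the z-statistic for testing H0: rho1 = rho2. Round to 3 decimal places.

Fisher z-transforms: z1 = atanh(0.200) = 0.202733, z2 = atanh(-0.579) = -0.660957; difference d = 0.863690
Var(d) = 1/201 + 1/14 = 0.0049751 + 0.0714286 = 0.0764037
z = d/√Var(d) = 0.863690 / √0.0764037 = 0.863690 / 0.276412 = 3.125

3.125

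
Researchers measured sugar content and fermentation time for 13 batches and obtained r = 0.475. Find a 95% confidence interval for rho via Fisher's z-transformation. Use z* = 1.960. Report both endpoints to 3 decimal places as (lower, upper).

z_r = atanh(0.475) = 0.516508;  SE = 1/√(n−3) = 1/√10 = 0.316228
z-limits: 0.516508 ± 1.960·0.316228 = 0.516508 ± 0.619807 = [-0.103299, 1.136315]
ρ-limits: (tanh -0.103299, tanh 1.136315) = (-0.103, 0.813)

(-0.103, 0.813)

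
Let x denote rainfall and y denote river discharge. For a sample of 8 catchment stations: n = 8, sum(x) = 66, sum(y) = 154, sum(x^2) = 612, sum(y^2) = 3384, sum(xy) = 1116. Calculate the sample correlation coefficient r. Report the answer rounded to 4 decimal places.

Numerator: nΣxy − (Σx)(Σy) = 8·1116 − (66)(154) = -1236
Denominator: √[(nΣx²−(Σx)²)(nΣy²−(Σy)²)]
  nΣx²−(Σx)² = 8·612 − 4356 = 540;  nΣy²−(Σy)² = 8·3384 − 23716 = 3356
  √(540·3356) = √1812240 = 1346.1946
r = -1236 / 1346.1946 = -0.9181

-0.9181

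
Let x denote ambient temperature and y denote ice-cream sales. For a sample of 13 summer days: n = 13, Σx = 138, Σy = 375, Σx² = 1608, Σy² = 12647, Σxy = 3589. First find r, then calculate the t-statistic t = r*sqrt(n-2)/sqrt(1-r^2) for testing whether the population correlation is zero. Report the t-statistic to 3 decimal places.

-3.948

S_xy = nΣxy − ΣxΣy = 13·3589 − 138·375 = 46657 − 51750 = -5093
S_xx = nΣx² − (Σx)² = 13·1608 − 138² = 20904 − 19044 = 1860
S_yy = nΣy² − (Σy)² = 13·12647 − 375² = 164411 − 140625 = 23786
r = S_xy / √(S_xx·S_yy) = -5093 / √(1860·23786) = -5093 / √44241960 = -5093 / 6651.4630 = -0.7657
t = r·√(n−2)/√(1−r²) = -0.7657·√11 / √(1−0.586296) = -2.539540 / 0.643198 = -3.948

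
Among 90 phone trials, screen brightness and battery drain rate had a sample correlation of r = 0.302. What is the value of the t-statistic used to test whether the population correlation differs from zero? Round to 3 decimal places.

2.972

t = r·√(n−2) / √(1−r²) with r = 0.302, n = 90
  = 0.302·√88 / √(1 − 0.091204)
  = 0.302·9.380832 / 0.953308
  = 2.833011 / 0.953308 = 2.972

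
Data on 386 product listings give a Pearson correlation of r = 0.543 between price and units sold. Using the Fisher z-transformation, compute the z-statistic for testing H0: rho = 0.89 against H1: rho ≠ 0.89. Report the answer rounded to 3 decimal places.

-15.921

Fisher z: atanh(0.543) = 0.608400, atanh(0.89) = 1.421926
z = (z_r − z_0)·√(n−3) = (0.608400 − 1.421926)·√383 = -0.813526 · 19.570386 = -15.921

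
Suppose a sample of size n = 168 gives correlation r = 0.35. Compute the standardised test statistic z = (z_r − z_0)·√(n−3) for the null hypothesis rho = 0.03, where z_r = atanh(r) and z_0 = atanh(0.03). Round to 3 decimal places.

Fisher z: atanh(0.35) = 0.365444, atanh(0.03) = 0.030009
z = (z_r − z_0)·√(n−3) = (0.365444 − 0.030009)·√165 = 0.335435 · 12.845233 = 4.309

4.309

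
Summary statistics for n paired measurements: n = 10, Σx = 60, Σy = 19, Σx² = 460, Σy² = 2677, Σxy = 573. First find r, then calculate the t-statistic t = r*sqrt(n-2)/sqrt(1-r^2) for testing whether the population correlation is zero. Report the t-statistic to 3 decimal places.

Numerator: nΣxy − (Σx)(Σy) = 10·573 − (60)(19) = 4590
Denominator: √[(nΣx²−(Σx)²)(nΣy²−(Σy)²)]
  nΣx²−(Σx)² = 10·460 − 3600 = 1000;  nΣy²−(Σy)² = 10·2677 − 361 = 26409
  √(1000·26409) = √26409000 = 5138.9688
r = 4590 / 5138.9688 = 0.8932
t = r·√(n−2)/√(1−r²) = 0.8932·√8 / √(1−0.797806) = 2.526351 / 0.449660 = 5.618

5.618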